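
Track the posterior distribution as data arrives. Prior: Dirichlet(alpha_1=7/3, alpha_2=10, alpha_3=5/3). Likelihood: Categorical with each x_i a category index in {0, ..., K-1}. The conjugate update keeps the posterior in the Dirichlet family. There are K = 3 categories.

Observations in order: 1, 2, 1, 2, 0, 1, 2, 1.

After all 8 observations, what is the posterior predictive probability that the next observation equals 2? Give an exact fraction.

7/33

obs 1: x=1 → posterior Dirichlet(7/3, 11, 5/3)
obs 2: x=2 → posterior Dirichlet(7/3, 11, 8/3)
obs 3: x=1 → posterior Dirichlet(7/3, 12, 8/3)
obs 4: x=2 → posterior Dirichlet(7/3, 12, 11/3)
obs 5: x=0 → posterior Dirichlet(10/3, 12, 11/3)
obs 6: x=1 → posterior Dirichlet(10/3, 13, 11/3)
obs 7: x=2 → posterior Dirichlet(10/3, 13, 14/3)
obs 8: x=1 → posterior Dirichlet(10/3, 14, 14/3)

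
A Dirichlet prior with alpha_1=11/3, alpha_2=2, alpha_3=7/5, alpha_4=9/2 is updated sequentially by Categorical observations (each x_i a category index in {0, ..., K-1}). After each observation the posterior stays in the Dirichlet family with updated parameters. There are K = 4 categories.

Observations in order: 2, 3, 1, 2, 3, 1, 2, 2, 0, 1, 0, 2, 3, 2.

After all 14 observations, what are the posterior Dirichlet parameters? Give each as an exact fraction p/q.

alpha_1=17/3, alpha_2=5, alpha_3=37/5, alpha_4=15/2

obs 1: x=2 → posterior Dirichlet(11/3, 2, 12/5, 9/2)
obs 2: x=3 → posterior Dirichlet(11/3, 2, 12/5, 11/2)
obs 3: x=1 → posterior Dirichlet(11/3, 3, 12/5, 11/2)
obs 4: x=2 → posterior Dirichlet(11/3, 3, 17/5, 11/2)
obs 5: x=3 → posterior Dirichlet(11/3, 3, 17/5, 13/2)
obs 6: x=1 → posterior Dirichlet(11/3, 4, 17/5, 13/2)
obs 7: x=2 → posterior Dirichlet(11/3, 4, 22/5, 13/2)
obs 8: x=2 → posterior Dirichlet(11/3, 4, 27/5, 13/2)
obs 9: x=0 → posterior Dirichlet(14/3, 4, 27/5, 13/2)
obs 10: x=1 → posterior Dirichlet(14/3, 5, 27/5, 13/2)
obs 11: x=0 → posterior Dirichlet(17/3, 5, 27/5, 13/2)
obs 12: x=2 → posterior Dirichlet(17/3, 5, 32/5, 13/2)
obs 13: x=3 → posterior Dirichlet(17/3, 5, 32/5, 15/2)
obs 14: x=2 → posterior Dirichlet(17/3, 5, 37/5, 15/2)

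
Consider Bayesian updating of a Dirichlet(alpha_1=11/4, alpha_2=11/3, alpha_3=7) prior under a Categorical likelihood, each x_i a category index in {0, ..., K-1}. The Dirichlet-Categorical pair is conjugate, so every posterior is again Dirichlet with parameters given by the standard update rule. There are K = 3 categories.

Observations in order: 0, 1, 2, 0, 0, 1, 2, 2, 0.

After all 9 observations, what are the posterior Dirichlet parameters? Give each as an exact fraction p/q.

obs 1: x=0 → posterior Dirichlet(15/4, 11/3, 7)
obs 2: x=1 → posterior Dirichlet(15/4, 14/3, 7)
obs 3: x=2 → posterior Dirichlet(15/4, 14/3, 8)
obs 4: x=0 → posterior Dirichlet(19/4, 14/3, 8)
obs 5: x=0 → posterior Dirichlet(23/4, 14/3, 8)
obs 6: x=1 → posterior Dirichlet(23/4, 17/3, 8)
obs 7: x=2 → posterior Dirichlet(23/4, 17/3, 9)
obs 8: x=2 → posterior Dirichlet(23/4, 17/3, 10)
obs 9: x=0 → posterior Dirichlet(27/4, 17/3, 10)

alpha_1=27/4, alpha_2=17/3, alpha_3=10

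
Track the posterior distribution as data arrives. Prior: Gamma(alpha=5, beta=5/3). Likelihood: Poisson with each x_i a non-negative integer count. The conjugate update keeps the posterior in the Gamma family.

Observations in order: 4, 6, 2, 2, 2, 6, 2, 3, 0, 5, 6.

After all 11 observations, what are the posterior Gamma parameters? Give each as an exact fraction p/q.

alpha=43, beta=38/3

obs 1: x=4 → posterior Gamma(9, 8/3)
obs 2: x=6 → posterior Gamma(15, 11/3)
obs 3: x=2 → posterior Gamma(17, 14/3)
obs 4: x=2 → posterior Gamma(19, 17/3)
obs 5: x=2 → posterior Gamma(21, 20/3)
obs 6: x=6 → posterior Gamma(27, 23/3)
obs 7: x=2 → posterior Gamma(29, 26/3)
obs 8: x=3 → posterior Gamma(32, 29/3)
obs 9: x=0 → posterior Gamma(32, 32/3)
obs 10: x=5 → posterior Gamma(37, 35/3)
obs 11: x=6 → posterior Gamma(43, 38/3)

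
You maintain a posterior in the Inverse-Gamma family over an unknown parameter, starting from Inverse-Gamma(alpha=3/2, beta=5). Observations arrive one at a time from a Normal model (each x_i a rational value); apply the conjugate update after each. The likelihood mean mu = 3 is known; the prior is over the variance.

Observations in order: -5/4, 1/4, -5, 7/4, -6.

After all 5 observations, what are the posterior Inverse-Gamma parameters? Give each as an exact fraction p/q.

alpha=4, beta=2915/32

obs 1: x=-5/4 → posterior Inverse-Gamma(2, 449/32)
obs 2: x=1/4 → posterior Inverse-Gamma(5/2, 285/16)
obs 3: x=-5 → posterior Inverse-Gamma(3, 797/16)
obs 4: x=7/4 → posterior Inverse-Gamma(7/2, 1619/32)
obs 5: x=-6 → posterior Inverse-Gamma(4, 2915/32)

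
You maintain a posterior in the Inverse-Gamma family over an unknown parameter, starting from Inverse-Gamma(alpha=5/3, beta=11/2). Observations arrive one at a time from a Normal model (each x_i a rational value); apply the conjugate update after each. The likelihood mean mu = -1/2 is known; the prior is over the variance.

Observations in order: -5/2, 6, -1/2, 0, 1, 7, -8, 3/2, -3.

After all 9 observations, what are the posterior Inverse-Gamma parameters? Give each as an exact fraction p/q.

alpha=37/6, beta=365/4

obs 1: x=-5/2 → posterior Inverse-Gamma(13/6, 15/2)
obs 2: x=6 → posterior Inverse-Gamma(8/3, 229/8)
obs 3: x=-1/2 → posterior Inverse-Gamma(19/6, 229/8)
obs 4: x=0 → posterior Inverse-Gamma(11/3, 115/4)
obs 5: x=1 → posterior Inverse-Gamma(25/6, 239/8)
obs 6: x=7 → posterior Inverse-Gamma(14/3, 58)
obs 7: x=-8 → posterior Inverse-Gamma(31/6, 689/8)
obs 8: x=3/2 → posterior Inverse-Gamma(17/3, 705/8)
obs 9: x=-3 → posterior Inverse-Gamma(37/6, 365/4)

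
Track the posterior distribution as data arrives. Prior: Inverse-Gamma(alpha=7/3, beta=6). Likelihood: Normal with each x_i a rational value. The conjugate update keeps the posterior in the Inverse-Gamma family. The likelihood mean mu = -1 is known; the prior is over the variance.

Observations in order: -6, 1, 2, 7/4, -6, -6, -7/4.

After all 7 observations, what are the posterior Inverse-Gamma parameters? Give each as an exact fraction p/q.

alpha=35/6, beta=865/16

obs 1: x=-6 → posterior Inverse-Gamma(17/6, 37/2)
obs 2: x=1 → posterior Inverse-Gamma(10/3, 41/2)
obs 3: x=2 → posterior Inverse-Gamma(23/6, 25)
obs 4: x=7/4 → posterior Inverse-Gamma(13/3, 921/32)
obs 5: x=-6 → posterior Inverse-Gamma(29/6, 1321/32)
obs 6: x=-6 → posterior Inverse-Gamma(16/3, 1721/32)
obs 7: x=-7/4 → posterior Inverse-Gamma(35/6, 865/16)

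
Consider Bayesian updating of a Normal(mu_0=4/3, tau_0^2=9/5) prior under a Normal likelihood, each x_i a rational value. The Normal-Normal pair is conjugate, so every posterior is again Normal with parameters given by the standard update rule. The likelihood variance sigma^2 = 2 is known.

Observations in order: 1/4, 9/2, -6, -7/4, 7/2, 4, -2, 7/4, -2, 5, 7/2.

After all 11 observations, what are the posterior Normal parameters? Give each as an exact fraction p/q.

mu_0=1321/1308, tau_0^2=18/109

obs 1: x=1/4 → posterior Normal(187/228, 18/19)
obs 2: x=9/2 → posterior Normal(673/336, 9/14)
obs 3: x=-6 → posterior Normal(25/444, 18/37)
obs 4: x=-7/4 → posterior Normal(-41/138, 9/23)
obs 5: x=7/2 → posterior Normal(107/330, 18/55)
obs 6: x=4 → posterior Normal(323/384, 9/32)
obs 7: x=-2 → posterior Normal(215/438, 18/73)
obs 8: x=7/4 → posterior Normal(619/984, 9/41)
obs 9: x=-2 → posterior Normal(31/84, 18/91)
obs 10: x=5 → posterior Normal(943/1200, 9/50)
obs 11: x=7/2 → posterior Normal(1321/1308, 18/109)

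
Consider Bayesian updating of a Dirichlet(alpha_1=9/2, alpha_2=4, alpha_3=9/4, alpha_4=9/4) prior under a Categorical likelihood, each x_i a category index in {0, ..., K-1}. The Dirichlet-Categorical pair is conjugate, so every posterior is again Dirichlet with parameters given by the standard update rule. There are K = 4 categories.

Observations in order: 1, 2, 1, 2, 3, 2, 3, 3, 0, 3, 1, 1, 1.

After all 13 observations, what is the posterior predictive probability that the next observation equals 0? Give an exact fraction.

11/52

obs 1: x=1 → posterior Dirichlet(9/2, 5, 9/4, 9/4)
obs 2: x=2 → posterior Dirichlet(9/2, 5, 13/4, 9/4)
obs 3: x=1 → posterior Dirichlet(9/2, 6, 13/4, 9/4)
obs 4: x=2 → posterior Dirichlet(9/2, 6, 17/4, 9/4)
obs 5: x=3 → posterior Dirichlet(9/2, 6, 17/4, 13/4)
obs 6: x=2 → posterior Dirichlet(9/2, 6, 21/4, 13/4)
obs 7: x=3 → posterior Dirichlet(9/2, 6, 21/4, 17/4)
obs 8: x=3 → posterior Dirichlet(9/2, 6, 21/4, 21/4)
obs 9: x=0 → posterior Dirichlet(11/2, 6, 21/4, 21/4)
obs 10: x=3 → posterior Dirichlet(11/2, 6, 21/4, 25/4)
obs 11: x=1 → posterior Dirichlet(11/2, 7, 21/4, 25/4)
obs 12: x=1 → posterior Dirichlet(11/2, 8, 21/4, 25/4)
obs 13: x=1 → posterior Dirichlet(11/2, 9, 21/4, 25/4)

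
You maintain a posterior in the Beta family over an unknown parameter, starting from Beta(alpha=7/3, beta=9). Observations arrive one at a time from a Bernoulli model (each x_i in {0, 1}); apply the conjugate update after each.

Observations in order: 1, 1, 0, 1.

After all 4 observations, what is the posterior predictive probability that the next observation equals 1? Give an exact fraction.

8/23

obs 1: x=1 → posterior Beta(10/3, 9)
obs 2: x=1 → posterior Beta(13/3, 9)
obs 3: x=0 → posterior Beta(13/3, 10)
obs 4: x=1 → posterior Beta(16/3, 10)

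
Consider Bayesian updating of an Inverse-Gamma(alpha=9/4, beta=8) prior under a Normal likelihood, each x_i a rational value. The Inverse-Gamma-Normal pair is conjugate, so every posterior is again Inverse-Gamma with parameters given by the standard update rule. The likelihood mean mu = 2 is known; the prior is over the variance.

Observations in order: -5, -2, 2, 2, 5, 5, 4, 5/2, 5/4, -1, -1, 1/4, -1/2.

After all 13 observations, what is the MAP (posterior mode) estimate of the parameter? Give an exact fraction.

obs 1: x=-5 → posterior Inverse-Gamma(11/4, 65/2)
obs 2: x=-2 → posterior Inverse-Gamma(13/4, 81/2)
obs 3: x=2 → posterior Inverse-Gamma(15/4, 81/2)
obs 4: x=2 → posterior Inverse-Gamma(17/4, 81/2)
obs 5: x=5 → posterior Inverse-Gamma(19/4, 45)
obs 6: x=5 → posterior Inverse-Gamma(21/4, 99/2)
obs 7: x=4 → posterior Inverse-Gamma(23/4, 103/2)
obs 8: x=5/2 → posterior Inverse-Gamma(25/4, 413/8)
obs 9: x=5/4 → posterior Inverse-Gamma(27/4, 1661/32)
obs 10: x=-1 → posterior Inverse-Gamma(29/4, 1805/32)
obs 11: x=-1 → posterior Inverse-Gamma(31/4, 1949/32)
obs 12: x=1/4 → posterior Inverse-Gamma(33/4, 999/16)
obs 13: x=-1/2 → posterior Inverse-Gamma(35/4, 1049/16)

1049/156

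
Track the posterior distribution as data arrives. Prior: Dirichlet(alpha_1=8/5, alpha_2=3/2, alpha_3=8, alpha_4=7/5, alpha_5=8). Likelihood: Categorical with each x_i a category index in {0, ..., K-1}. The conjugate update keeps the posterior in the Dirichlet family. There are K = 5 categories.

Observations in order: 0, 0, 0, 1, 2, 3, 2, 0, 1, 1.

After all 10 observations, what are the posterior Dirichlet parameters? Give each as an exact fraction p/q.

alpha_1=28/5, alpha_2=9/2, alpha_3=10, alpha_4=12/5, alpha_5=8

obs 1: x=0 → posterior Dirichlet(13/5, 3/2, 8, 7/5, 8)
obs 2: x=0 → posterior Dirichlet(18/5, 3/2, 8, 7/5, 8)
obs 3: x=0 → posterior Dirichlet(23/5, 3/2, 8, 7/5, 8)
obs 4: x=1 → posterior Dirichlet(23/5, 5/2, 8, 7/5, 8)
obs 5: x=2 → posterior Dirichlet(23/5, 5/2, 9, 7/5, 8)
obs 6: x=3 → posterior Dirichlet(23/5, 5/2, 9, 12/5, 8)
obs 7: x=2 → posterior Dirichlet(23/5, 5/2, 10, 12/5, 8)
obs 8: x=0 → posterior Dirichlet(28/5, 5/2, 10, 12/5, 8)
obs 9: x=1 → posterior Dirichlet(28/5, 7/2, 10, 12/5, 8)
obs 10: x=1 → posterior Dirichlet(28/5, 9/2, 10, 12/5, 8)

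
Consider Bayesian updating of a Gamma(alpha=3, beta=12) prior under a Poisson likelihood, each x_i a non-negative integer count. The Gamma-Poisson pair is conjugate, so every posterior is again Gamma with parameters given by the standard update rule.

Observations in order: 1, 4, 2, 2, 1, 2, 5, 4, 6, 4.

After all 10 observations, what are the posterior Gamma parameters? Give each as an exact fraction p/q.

obs 1: x=1 → posterior Gamma(4, 13)
obs 2: x=4 → posterior Gamma(8, 14)
obs 3: x=2 → posterior Gamma(10, 15)
obs 4: x=2 → posterior Gamma(12, 16)
obs 5: x=1 → posterior Gamma(13, 17)
obs 6: x=2 → posterior Gamma(15, 18)
obs 7: x=5 → posterior Gamma(20, 19)
obs 8: x=4 → posterior Gamma(24, 20)
obs 9: x=6 → posterior Gamma(30, 21)
obs 10: x=4 → posterior Gamma(34, 22)

alpha=34, beta=22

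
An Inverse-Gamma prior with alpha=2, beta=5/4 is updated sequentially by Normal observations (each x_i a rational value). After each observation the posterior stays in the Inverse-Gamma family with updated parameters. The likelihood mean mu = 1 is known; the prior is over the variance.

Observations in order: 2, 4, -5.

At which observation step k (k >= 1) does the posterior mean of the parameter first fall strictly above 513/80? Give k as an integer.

k = 3

obs 1: x=2 → posterior Inverse-Gamma(5/2, 7/4)
obs 2: x=4 → posterior Inverse-Gamma(3, 25/4)
obs 3: x=-5 → posterior Inverse-Gamma(7/2, 97/4)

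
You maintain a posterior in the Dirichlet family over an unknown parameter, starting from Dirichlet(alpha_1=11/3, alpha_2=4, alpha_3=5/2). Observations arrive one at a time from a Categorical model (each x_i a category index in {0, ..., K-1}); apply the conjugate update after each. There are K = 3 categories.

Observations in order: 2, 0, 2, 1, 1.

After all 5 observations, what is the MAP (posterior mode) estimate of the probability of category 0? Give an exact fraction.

obs 1: x=2 → posterior Dirichlet(11/3, 4, 7/2)
obs 2: x=0 → posterior Dirichlet(14/3, 4, 7/2)
obs 3: x=2 → posterior Dirichlet(14/3, 4, 9/2)
obs 4: x=1 → posterior Dirichlet(14/3, 5, 9/2)
obs 5: x=1 → posterior Dirichlet(14/3, 6, 9/2)

22/73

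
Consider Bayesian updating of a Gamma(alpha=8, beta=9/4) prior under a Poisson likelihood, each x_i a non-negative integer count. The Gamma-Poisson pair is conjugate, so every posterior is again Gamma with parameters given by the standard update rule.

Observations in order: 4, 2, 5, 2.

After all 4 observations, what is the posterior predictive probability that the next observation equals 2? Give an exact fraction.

840373104438185691833496093750000/4316720717749415770740818372739989

obs 1: x=4 → posterior Gamma(12, 13/4)
obs 2: x=2 → posterior Gamma(14, 17/4)
obs 3: x=5 → posterior Gamma(19, 21/4)
obs 4: x=2 → posterior Gamma(21, 25/4)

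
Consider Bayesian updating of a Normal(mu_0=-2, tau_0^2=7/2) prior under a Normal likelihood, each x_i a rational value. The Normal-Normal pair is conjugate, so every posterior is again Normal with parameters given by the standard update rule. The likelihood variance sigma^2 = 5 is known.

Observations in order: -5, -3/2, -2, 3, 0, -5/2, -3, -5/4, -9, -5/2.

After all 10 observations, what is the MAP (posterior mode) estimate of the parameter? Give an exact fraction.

-149/64

obs 1: x=-5 → posterior Normal(-55/17, 35/17)
obs 2: x=-3/2 → posterior Normal(-131/48, 35/24)
obs 3: x=-2 → posterior Normal(-159/62, 35/31)
obs 4: x=3 → posterior Normal(-117/76, 35/38)
obs 5: x=0 → posterior Normal(-13/10, 7/9)
obs 6: x=-5/2 → posterior Normal(-19/13, 35/52)
obs 7: x=-3 → posterior Normal(-97/59, 35/59)
obs 8: x=-5/4 → posterior Normal(-141/88, 35/66)
obs 9: x=-9 → posterior Normal(-675/292, 35/73)
obs 10: x=-5/2 → posterior Normal(-149/64, 7/16)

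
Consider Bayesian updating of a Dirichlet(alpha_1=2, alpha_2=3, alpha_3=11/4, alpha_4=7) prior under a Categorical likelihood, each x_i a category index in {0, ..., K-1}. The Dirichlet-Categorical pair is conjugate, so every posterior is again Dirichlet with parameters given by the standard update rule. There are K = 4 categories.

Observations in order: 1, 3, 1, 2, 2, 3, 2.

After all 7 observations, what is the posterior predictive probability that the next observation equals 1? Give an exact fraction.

obs 1: x=1 → posterior Dirichlet(2, 4, 11/4, 7)
obs 2: x=3 → posterior Dirichlet(2, 4, 11/4, 8)
obs 3: x=1 → posterior Dirichlet(2, 5, 11/4, 8)
obs 4: x=2 → posterior Dirichlet(2, 5, 15/4, 8)
obs 5: x=2 → posterior Dirichlet(2, 5, 19/4, 8)
obs 6: x=3 → posterior Dirichlet(2, 5, 19/4, 9)
obs 7: x=2 → posterior Dirichlet(2, 5, 23/4, 9)

20/87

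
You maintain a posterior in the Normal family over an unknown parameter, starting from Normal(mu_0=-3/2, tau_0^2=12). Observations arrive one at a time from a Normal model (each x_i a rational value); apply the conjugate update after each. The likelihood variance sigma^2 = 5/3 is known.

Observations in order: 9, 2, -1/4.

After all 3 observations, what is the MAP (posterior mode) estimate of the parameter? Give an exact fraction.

obs 1: x=9 → posterior Normal(633/82, 60/41)
obs 2: x=2 → posterior Normal(111/22, 60/77)
obs 3: x=-1/4 → posterior Normal(759/226, 60/113)

759/226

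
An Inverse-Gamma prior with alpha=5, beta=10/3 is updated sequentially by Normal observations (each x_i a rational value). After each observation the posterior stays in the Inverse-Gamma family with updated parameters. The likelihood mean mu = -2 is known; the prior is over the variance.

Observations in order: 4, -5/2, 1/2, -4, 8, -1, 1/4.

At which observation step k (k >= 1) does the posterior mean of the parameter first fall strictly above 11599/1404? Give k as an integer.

obs 1: x=4 → posterior Inverse-Gamma(11/2, 64/3)
obs 2: x=-5/2 → posterior Inverse-Gamma(6, 515/24)
obs 3: x=1/2 → posterior Inverse-Gamma(13/2, 295/12)
obs 4: x=-4 → posterior Inverse-Gamma(7, 319/12)
obs 5: x=8 → posterior Inverse-Gamma(15/2, 919/12)
obs 6: x=-1 → posterior Inverse-Gamma(8, 925/12)
obs 7: x=1/4 → posterior Inverse-Gamma(17/2, 7643/96)

k = 5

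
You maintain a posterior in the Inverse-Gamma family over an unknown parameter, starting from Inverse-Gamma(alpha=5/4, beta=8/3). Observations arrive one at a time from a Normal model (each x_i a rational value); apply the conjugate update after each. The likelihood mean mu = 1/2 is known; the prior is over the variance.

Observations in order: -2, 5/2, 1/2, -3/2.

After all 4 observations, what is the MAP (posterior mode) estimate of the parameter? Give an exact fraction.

obs 1: x=-2 → posterior Inverse-Gamma(7/4, 139/24)
obs 2: x=5/2 → posterior Inverse-Gamma(9/4, 187/24)
obs 3: x=1/2 → posterior Inverse-Gamma(11/4, 187/24)
obs 4: x=-3/2 → posterior Inverse-Gamma(13/4, 235/24)

235/102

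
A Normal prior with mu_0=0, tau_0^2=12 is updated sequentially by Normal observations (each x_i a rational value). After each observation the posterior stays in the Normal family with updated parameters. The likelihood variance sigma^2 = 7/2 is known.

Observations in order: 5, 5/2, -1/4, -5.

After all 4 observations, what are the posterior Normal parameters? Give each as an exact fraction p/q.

mu_0=54/103, tau_0^2=84/103

obs 1: x=5 → posterior Normal(120/31, 84/31)
obs 2: x=5/2 → posterior Normal(36/11, 84/55)
obs 3: x=-1/4 → posterior Normal(174/79, 84/79)
obs 4: x=-5 → posterior Normal(54/103, 84/103)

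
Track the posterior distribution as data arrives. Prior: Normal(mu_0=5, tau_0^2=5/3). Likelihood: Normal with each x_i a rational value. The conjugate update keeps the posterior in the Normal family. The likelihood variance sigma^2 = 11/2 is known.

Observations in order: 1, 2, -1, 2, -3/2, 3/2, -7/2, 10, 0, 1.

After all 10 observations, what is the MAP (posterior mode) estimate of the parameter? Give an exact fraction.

obs 1: x=1 → posterior Normal(175/43, 55/43)
obs 2: x=2 → posterior Normal(195/53, 55/53)
obs 3: x=-1 → posterior Normal(185/63, 55/63)
obs 4: x=2 → posterior Normal(205/73, 55/73)
obs 5: x=-3/2 → posterior Normal(190/83, 55/83)
obs 6: x=3/2 → posterior Normal(205/93, 55/93)
obs 7: x=-7/2 → posterior Normal(170/103, 55/103)
obs 8: x=10 → posterior Normal(270/113, 55/113)
obs 9: x=0 → posterior Normal(90/41, 55/123)
obs 10: x=1 → posterior Normal(40/19, 55/133)

40/19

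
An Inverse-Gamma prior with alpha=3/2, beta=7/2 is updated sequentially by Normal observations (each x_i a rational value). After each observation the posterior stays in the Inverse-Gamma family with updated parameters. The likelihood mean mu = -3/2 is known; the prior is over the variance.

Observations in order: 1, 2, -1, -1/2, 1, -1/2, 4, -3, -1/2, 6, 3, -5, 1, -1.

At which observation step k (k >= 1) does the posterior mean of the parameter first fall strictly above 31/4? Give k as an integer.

k = 2

obs 1: x=1 → posterior Inverse-Gamma(2, 53/8)
obs 2: x=2 → posterior Inverse-Gamma(5/2, 51/4)
obs 3: x=-1 → posterior Inverse-Gamma(3, 103/8)
obs 4: x=-1/2 → posterior Inverse-Gamma(7/2, 107/8)
obs 5: x=1 → posterior Inverse-Gamma(4, 33/2)
obs 6: x=-1/2 → posterior Inverse-Gamma(9/2, 17)
obs 7: x=4 → posterior Inverse-Gamma(5, 257/8)
obs 8: x=-3 → posterior Inverse-Gamma(11/2, 133/4)
obs 9: x=-1/2 → posterior Inverse-Gamma(6, 135/4)
obs 10: x=6 → posterior Inverse-Gamma(13/2, 495/8)
obs 11: x=3 → posterior Inverse-Gamma(7, 72)
obs 12: x=-5 → posterior Inverse-Gamma(15/2, 625/8)
obs 13: x=1 → posterior Inverse-Gamma(8, 325/4)
obs 14: x=-1 → posterior Inverse-Gamma(17/2, 651/8)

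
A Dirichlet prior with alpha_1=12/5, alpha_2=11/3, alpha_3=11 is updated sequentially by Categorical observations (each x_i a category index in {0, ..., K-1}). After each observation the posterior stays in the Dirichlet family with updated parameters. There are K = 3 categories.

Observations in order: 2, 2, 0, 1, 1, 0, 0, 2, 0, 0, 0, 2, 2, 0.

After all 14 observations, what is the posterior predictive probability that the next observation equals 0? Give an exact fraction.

141/466

obs 1: x=2 → posterior Dirichlet(12/5, 11/3, 12)
obs 2: x=2 → posterior Dirichlet(12/5, 11/3, 13)
obs 3: x=0 → posterior Dirichlet(17/5, 11/3, 13)
obs 4: x=1 → posterior Dirichlet(17/5, 14/3, 13)
obs 5: x=1 → posterior Dirichlet(17/5, 17/3, 13)
obs 6: x=0 → posterior Dirichlet(22/5, 17/3, 13)
obs 7: x=0 → posterior Dirichlet(27/5, 17/3, 13)
obs 8: x=2 → posterior Dirichlet(27/5, 17/3, 14)
obs 9: x=0 → posterior Dirichlet(32/5, 17/3, 14)
obs 10: x=0 → posterior Dirichlet(37/5, 17/3, 14)
obs 11: x=0 → posterior Dirichlet(42/5, 17/3, 14)
obs 12: x=2 → posterior Dirichlet(42/5, 17/3, 15)
obs 13: x=2 → posterior Dirichlet(42/5, 17/3, 16)
obs 14: x=0 → posterior Dirichlet(47/5, 17/3, 16)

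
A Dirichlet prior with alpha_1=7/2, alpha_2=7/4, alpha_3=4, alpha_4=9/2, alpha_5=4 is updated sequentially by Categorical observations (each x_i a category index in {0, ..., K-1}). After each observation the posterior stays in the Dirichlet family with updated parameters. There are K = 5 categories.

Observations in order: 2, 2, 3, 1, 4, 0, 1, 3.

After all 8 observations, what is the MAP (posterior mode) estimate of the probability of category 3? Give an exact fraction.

22/83

obs 1: x=2 → posterior Dirichlet(7/2, 7/4, 5, 9/2, 4)
obs 2: x=2 → posterior Dirichlet(7/2, 7/4, 6, 9/2, 4)
obs 3: x=3 → posterior Dirichlet(7/2, 7/4, 6, 11/2, 4)
obs 4: x=1 → posterior Dirichlet(7/2, 11/4, 6, 11/2, 4)
obs 5: x=4 → posterior Dirichlet(7/2, 11/4, 6, 11/2, 5)
obs 6: x=0 → posterior Dirichlet(9/2, 11/4, 6, 11/2, 5)
obs 7: x=1 → posterior Dirichlet(9/2, 15/4, 6, 11/2, 5)
obs 8: x=3 → posterior Dirichlet(9/2, 15/4, 6, 13/2, 5)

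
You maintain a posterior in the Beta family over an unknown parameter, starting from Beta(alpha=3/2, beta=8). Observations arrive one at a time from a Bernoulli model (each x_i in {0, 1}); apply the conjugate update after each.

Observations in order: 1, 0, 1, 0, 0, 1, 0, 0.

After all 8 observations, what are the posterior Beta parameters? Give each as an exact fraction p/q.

obs 1: x=1 → posterior Beta(5/2, 8)
obs 2: x=0 → posterior Beta(5/2, 9)
obs 3: x=1 → posterior Beta(7/2, 9)
obs 4: x=0 → posterior Beta(7/2, 10)
obs 5: x=0 → posterior Beta(7/2, 11)
obs 6: x=1 → posterior Beta(9/2, 11)
obs 7: x=0 → posterior Beta(9/2, 12)
obs 8: x=0 → posterior Beta(9/2, 13)

alpha=9/2, beta=13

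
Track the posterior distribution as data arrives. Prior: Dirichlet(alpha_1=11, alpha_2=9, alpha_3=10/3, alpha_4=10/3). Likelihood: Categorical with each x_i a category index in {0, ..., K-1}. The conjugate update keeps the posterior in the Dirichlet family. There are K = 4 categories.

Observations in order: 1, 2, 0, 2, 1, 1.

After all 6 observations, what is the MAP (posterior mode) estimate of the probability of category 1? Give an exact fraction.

33/86

obs 1: x=1 → posterior Dirichlet(11, 10, 10/3, 10/3)
obs 2: x=2 → posterior Dirichlet(11, 10, 13/3, 10/3)
obs 3: x=0 → posterior Dirichlet(12, 10, 13/3, 10/3)
obs 4: x=2 → posterior Dirichlet(12, 10, 16/3, 10/3)
obs 5: x=1 → posterior Dirichlet(12, 11, 16/3, 10/3)
obs 6: x=1 → posterior Dirichlet(12, 12, 16/3, 10/3)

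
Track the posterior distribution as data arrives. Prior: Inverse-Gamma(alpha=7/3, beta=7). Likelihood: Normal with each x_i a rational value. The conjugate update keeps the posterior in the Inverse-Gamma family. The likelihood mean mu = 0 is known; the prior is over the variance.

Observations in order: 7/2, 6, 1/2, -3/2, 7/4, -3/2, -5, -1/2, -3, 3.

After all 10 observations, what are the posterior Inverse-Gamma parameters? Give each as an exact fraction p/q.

alpha=22/3, beta=1813/32

obs 1: x=7/2 → posterior Inverse-Gamma(17/6, 105/8)
obs 2: x=6 → posterior Inverse-Gamma(10/3, 249/8)
obs 3: x=1/2 → posterior Inverse-Gamma(23/6, 125/4)
obs 4: x=-3/2 → posterior Inverse-Gamma(13/3, 259/8)
obs 5: x=7/4 → posterior Inverse-Gamma(29/6, 1085/32)
obs 6: x=-3/2 → posterior Inverse-Gamma(16/3, 1121/32)
obs 7: x=-5 → posterior Inverse-Gamma(35/6, 1521/32)
obs 8: x=-1/2 → posterior Inverse-Gamma(19/3, 1525/32)
obs 9: x=-3 → posterior Inverse-Gamma(41/6, 1669/32)
obs 10: x=3 → posterior Inverse-Gamma(22/3, 1813/32)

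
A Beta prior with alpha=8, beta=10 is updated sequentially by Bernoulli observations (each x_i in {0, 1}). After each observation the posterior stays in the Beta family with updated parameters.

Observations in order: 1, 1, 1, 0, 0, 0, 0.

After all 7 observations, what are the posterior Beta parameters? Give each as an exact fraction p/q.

obs 1: x=1 → posterior Beta(9, 10)
obs 2: x=1 → posterior Beta(10, 10)
obs 3: x=1 → posterior Beta(11, 10)
obs 4: x=0 → posterior Beta(11, 11)
obs 5: x=0 → posterior Beta(11, 12)
obs 6: x=0 → posterior Beta(11, 13)
obs 7: x=0 → posterior Beta(11, 14)

alpha=11, beta=14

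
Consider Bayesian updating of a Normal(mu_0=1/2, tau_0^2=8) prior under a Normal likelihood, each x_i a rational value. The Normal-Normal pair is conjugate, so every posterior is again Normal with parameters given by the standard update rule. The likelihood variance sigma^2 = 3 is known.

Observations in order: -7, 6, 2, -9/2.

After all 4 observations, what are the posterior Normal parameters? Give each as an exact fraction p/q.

obs 1: x=-7 → posterior Normal(-109/22, 24/11)
obs 2: x=6 → posterior Normal(-13/38, 24/19)
obs 3: x=2 → posterior Normal(19/54, 8/9)
obs 4: x=-9/2 → posterior Normal(-53/70, 24/35)

mu_0=-53/70, tau_0^2=24/35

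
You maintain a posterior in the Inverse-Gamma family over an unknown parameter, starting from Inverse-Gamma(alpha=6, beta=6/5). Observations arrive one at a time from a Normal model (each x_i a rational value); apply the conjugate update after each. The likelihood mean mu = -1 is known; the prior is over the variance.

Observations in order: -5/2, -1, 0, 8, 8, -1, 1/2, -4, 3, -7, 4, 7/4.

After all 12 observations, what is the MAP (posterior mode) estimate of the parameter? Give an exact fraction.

21077/2080

obs 1: x=-5/2 → posterior Inverse-Gamma(13/2, 93/40)
obs 2: x=-1 → posterior Inverse-Gamma(7, 93/40)
obs 3: x=0 → posterior Inverse-Gamma(15/2, 113/40)
obs 4: x=8 → posterior Inverse-Gamma(8, 1733/40)
obs 5: x=8 → posterior Inverse-Gamma(17/2, 3353/40)
obs 6: x=-1 → posterior Inverse-Gamma(9, 3353/40)
obs 7: x=1/2 → posterior Inverse-Gamma(19/2, 1699/20)
obs 8: x=-4 → posterior Inverse-Gamma(10, 1789/20)
obs 9: x=3 → posterior Inverse-Gamma(21/2, 1949/20)
obs 10: x=-7 → posterior Inverse-Gamma(11, 2309/20)
obs 11: x=4 → posterior Inverse-Gamma(23/2, 2559/20)
obs 12: x=7/4 → posterior Inverse-Gamma(12, 21077/160)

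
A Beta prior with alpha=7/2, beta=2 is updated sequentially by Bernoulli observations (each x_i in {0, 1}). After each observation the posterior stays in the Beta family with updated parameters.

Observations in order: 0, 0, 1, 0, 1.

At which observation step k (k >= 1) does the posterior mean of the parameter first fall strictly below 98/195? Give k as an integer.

obs 1: x=0 → posterior Beta(7/2, 3)
obs 2: x=0 → posterior Beta(7/2, 4)
obs 3: x=1 → posterior Beta(9/2, 4)
obs 4: x=0 → posterior Beta(9/2, 5)
obs 5: x=1 → posterior Beta(11/2, 5)

k = 2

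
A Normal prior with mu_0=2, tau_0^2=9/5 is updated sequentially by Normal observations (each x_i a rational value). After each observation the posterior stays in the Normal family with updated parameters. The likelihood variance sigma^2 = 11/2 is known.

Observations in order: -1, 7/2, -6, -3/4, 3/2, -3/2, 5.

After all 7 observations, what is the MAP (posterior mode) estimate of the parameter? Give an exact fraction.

obs 1: x=-1 → posterior Normal(92/73, 99/73)
obs 2: x=7/2 → posterior Normal(155/91, 99/91)
obs 3: x=-6 → posterior Normal(47/109, 99/109)
obs 4: x=-3/4 → posterior Normal(67/254, 99/127)
obs 5: x=3/2 → posterior Normal(121/290, 99/145)
obs 6: x=-3/2 → posterior Normal(67/326, 99/163)
obs 7: x=5 → posterior Normal(247/362, 99/181)

247/362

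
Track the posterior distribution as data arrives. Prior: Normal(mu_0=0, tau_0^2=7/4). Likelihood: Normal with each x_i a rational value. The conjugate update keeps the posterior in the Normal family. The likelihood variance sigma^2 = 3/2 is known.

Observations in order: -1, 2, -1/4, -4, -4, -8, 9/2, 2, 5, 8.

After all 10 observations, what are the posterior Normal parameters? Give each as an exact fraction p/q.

mu_0=119/304, tau_0^2=21/152

obs 1: x=-1 → posterior Normal(-7/13, 21/26)
obs 2: x=2 → posterior Normal(7/20, 21/40)
obs 3: x=-1/4 → posterior Normal(7/36, 7/18)
obs 4: x=-4 → posterior Normal(-91/136, 21/68)
obs 5: x=-4 → posterior Normal(-203/164, 21/82)
obs 6: x=-8 → posterior Normal(-427/192, 7/32)
obs 7: x=9/2 → posterior Normal(-301/220, 21/110)
obs 8: x=2 → posterior Normal(-245/248, 21/124)
obs 9: x=5 → posterior Normal(-35/92, 7/46)
obs 10: x=8 → posterior Normal(119/304, 21/152)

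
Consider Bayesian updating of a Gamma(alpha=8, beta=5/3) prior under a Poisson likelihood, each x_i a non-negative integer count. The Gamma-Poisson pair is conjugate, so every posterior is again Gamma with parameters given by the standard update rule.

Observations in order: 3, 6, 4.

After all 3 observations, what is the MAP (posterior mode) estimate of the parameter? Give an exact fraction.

30/7

obs 1: x=3 → posterior Gamma(11, 8/3)
obs 2: x=6 → posterior Gamma(17, 11/3)
obs 3: x=4 → posterior Gamma(21, 14/3)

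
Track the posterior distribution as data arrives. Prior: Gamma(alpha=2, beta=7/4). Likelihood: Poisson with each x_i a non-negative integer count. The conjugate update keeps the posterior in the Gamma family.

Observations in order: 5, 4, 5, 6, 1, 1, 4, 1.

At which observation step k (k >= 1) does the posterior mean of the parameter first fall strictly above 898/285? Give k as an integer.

k = 3

obs 1: x=5 → posterior Gamma(7, 11/4)
obs 2: x=4 → posterior Gamma(11, 15/4)
obs 3: x=5 → posterior Gamma(16, 19/4)
obs 4: x=6 → posterior Gamma(22, 23/4)
obs 5: x=1 → posterior Gamma(23, 27/4)
obs 6: x=1 → posterior Gamma(24, 31/4)
obs 7: x=4 → posterior Gamma(28, 35/4)
obs 8: x=1 → posterior Gamma(29, 39/4)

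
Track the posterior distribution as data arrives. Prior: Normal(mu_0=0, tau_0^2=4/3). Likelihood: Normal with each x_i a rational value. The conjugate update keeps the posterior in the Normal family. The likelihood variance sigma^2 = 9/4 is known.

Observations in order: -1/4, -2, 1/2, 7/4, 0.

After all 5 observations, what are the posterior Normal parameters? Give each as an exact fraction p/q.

mu_0=0, tau_0^2=36/107

obs 1: x=-1/4 → posterior Normal(-4/43, 36/43)
obs 2: x=-2 → posterior Normal(-36/59, 36/59)
obs 3: x=1/2 → posterior Normal(-28/75, 12/25)
obs 4: x=7/4 → posterior Normal(0, 36/91)
obs 5: x=0 → posterior Normal(0, 36/107)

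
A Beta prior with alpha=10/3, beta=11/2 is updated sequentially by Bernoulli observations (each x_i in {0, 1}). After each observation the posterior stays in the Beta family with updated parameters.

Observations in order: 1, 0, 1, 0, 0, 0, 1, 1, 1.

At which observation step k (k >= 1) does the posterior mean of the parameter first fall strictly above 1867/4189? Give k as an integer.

k = 3

obs 1: x=1 → posterior Beta(13/3, 11/2)
obs 2: x=0 → posterior Beta(13/3, 13/2)
obs 3: x=1 → posterior Beta(16/3, 13/2)
obs 4: x=0 → posterior Beta(16/3, 15/2)
obs 5: x=0 → posterior Beta(16/3, 17/2)
obs 6: x=0 → posterior Beta(16/3, 19/2)
obs 7: x=1 → posterior Beta(19/3, 19/2)
obs 8: x=1 → posterior Beta(22/3, 19/2)
obs 9: x=1 → posterior Beta(25/3, 19/2)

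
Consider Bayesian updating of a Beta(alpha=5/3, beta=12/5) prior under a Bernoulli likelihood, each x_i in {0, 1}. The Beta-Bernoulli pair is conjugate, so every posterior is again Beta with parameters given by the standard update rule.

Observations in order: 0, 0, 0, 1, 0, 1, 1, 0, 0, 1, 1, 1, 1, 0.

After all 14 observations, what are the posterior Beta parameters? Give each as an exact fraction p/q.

alpha=26/3, beta=47/5

obs 1: x=0 → posterior Beta(5/3, 17/5)
obs 2: x=0 → posterior Beta(5/3, 22/5)
obs 3: x=0 → posterior Beta(5/3, 27/5)
obs 4: x=1 → posterior Beta(8/3, 27/5)
obs 5: x=0 → posterior Beta(8/3, 32/5)
obs 6: x=1 → posterior Beta(11/3, 32/5)
obs 7: x=1 → posterior Beta(14/3, 32/5)
obs 8: x=0 → posterior Beta(14/3, 37/5)
obs 9: x=0 → posterior Beta(14/3, 42/5)
obs 10: x=1 → posterior Beta(17/3, 42/5)
obs 11: x=1 → posterior Beta(20/3, 42/5)
obs 12: x=1 → posterior Beta(23/3, 42/5)
obs 13: x=1 → posterior Beta(26/3, 42/5)
obs 14: x=0 → posterior Beta(26/3, 47/5)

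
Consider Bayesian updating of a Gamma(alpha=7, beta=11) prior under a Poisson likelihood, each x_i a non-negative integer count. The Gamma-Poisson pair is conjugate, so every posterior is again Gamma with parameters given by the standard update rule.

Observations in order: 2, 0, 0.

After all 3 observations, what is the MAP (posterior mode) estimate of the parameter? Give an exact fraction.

4/7

obs 1: x=2 → posterior Gamma(9, 12)
obs 2: x=0 → posterior Gamma(9, 13)
obs 3: x=0 → posterior Gamma(9, 14)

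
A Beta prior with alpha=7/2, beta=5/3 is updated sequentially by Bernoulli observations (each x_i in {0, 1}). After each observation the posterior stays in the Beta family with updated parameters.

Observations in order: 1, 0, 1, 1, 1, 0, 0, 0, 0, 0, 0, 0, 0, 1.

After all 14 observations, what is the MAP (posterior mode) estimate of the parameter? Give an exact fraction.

obs 1: x=1 → posterior Beta(9/2, 5/3)
obs 2: x=0 → posterior Beta(9/2, 8/3)
obs 3: x=1 → posterior Beta(11/2, 8/3)
obs 4: x=1 → posterior Beta(13/2, 8/3)
obs 5: x=1 → posterior Beta(15/2, 8/3)
obs 6: x=0 → posterior Beta(15/2, 11/3)
obs 7: x=0 → posterior Beta(15/2, 14/3)
obs 8: x=0 → posterior Beta(15/2, 17/3)
obs 9: x=0 → posterior Beta(15/2, 20/3)
obs 10: x=0 → posterior Beta(15/2, 23/3)
obs 11: x=0 → posterior Beta(15/2, 26/3)
obs 12: x=0 → posterior Beta(15/2, 29/3)
obs 13: x=0 → posterior Beta(15/2, 32/3)
obs 14: x=1 → posterior Beta(17/2, 32/3)

45/103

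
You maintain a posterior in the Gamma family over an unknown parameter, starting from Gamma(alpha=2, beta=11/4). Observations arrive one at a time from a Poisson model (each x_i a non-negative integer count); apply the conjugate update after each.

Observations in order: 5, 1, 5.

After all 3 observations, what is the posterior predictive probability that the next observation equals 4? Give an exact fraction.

obs 1: x=5 → posterior Gamma(7, 15/4)
obs 2: x=1 → posterior Gamma(8, 19/4)
obs 3: x=5 → posterior Gamma(13, 23/4)

234840621753438883087360/2153693963075557766310747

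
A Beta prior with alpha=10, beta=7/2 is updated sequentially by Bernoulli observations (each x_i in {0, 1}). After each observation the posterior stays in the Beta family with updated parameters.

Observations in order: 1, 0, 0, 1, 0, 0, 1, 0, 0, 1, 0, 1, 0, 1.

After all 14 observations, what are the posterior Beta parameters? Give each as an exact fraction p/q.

obs 1: x=1 → posterior Beta(11, 7/2)
obs 2: x=0 → posterior Beta(11, 9/2)
obs 3: x=0 → posterior Beta(11, 11/2)
obs 4: x=1 → posterior Beta(12, 11/2)
obs 5: x=0 → posterior Beta(12, 13/2)
obs 6: x=0 → posterior Beta(12, 15/2)
obs 7: x=1 → posterior Beta(13, 15/2)
obs 8: x=0 → posterior Beta(13, 17/2)
obs 9: x=0 → posterior Beta(13, 19/2)
obs 10: x=1 → posterior Beta(14, 19/2)
obs 11: x=0 → posterior Beta(14, 21/2)
obs 12: x=1 → posterior Beta(15, 21/2)
obs 13: x=0 → posterior Beta(15, 23/2)
obs 14: x=1 → posterior Beta(16, 23/2)

alpha=16, beta=23/2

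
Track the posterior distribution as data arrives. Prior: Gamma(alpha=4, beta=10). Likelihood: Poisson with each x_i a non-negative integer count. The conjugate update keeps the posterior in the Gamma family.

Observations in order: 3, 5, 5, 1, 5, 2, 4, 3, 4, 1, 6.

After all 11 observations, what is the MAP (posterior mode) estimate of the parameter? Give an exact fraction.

obs 1: x=3 → posterior Gamma(7, 11)
obs 2: x=5 → posterior Gamma(12, 12)
obs 3: x=5 → posterior Gamma(17, 13)
obs 4: x=1 → posterior Gamma(18, 14)
obs 5: x=5 → posterior Gamma(23, 15)
obs 6: x=2 → posterior Gamma(25, 16)
obs 7: x=4 → posterior Gamma(29, 17)
obs 8: x=3 → posterior Gamma(32, 18)
obs 9: x=4 → posterior Gamma(36, 19)
obs 10: x=1 → posterior Gamma(37, 20)
obs 11: x=6 → posterior Gamma(43, 21)

2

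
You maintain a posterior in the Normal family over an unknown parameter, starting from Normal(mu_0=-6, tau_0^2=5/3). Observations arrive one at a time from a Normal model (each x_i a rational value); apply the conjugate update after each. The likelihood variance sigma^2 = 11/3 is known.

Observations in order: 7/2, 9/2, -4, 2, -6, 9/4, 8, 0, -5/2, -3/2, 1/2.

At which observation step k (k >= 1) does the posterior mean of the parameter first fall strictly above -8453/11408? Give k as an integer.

obs 1: x=7/2 → posterior Normal(-97/32, 55/48)
obs 2: x=9/2 → posterior Normal(-26/21, 55/63)
obs 3: x=-4 → posterior Normal(-23/13, 55/78)
obs 4: x=2 → posterior Normal(-36/31, 55/93)
obs 5: x=-6 → posterior Normal(-11/6, 55/108)
obs 6: x=9/4 → posterior Normal(-219/164, 55/123)
obs 7: x=8 → posterior Normal(-59/184, 55/138)
obs 8: x=0 → posterior Normal(-59/204, 55/153)
obs 9: x=-5/2 → posterior Normal(-109/224, 55/168)
obs 10: x=-3/2 → posterior Normal(-139/244, 55/183)
obs 11: x=1/2 → posterior Normal(-43/88, 5/18)

k = 7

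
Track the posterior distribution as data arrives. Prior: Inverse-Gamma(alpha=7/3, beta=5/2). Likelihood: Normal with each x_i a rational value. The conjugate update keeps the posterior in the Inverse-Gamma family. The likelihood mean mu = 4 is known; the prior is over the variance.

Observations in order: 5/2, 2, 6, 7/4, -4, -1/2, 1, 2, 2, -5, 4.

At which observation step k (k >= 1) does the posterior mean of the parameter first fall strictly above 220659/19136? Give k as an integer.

obs 1: x=5/2 → posterior Inverse-Gamma(17/6, 29/8)
obs 2: x=2 → posterior Inverse-Gamma(10/3, 45/8)
obs 3: x=6 → posterior Inverse-Gamma(23/6, 61/8)
obs 4: x=7/4 → posterior Inverse-Gamma(13/3, 325/32)
obs 5: x=-4 → posterior Inverse-Gamma(29/6, 1349/32)
obs 6: x=-1/2 → posterior Inverse-Gamma(16/3, 1673/32)
obs 7: x=1 → posterior Inverse-Gamma(35/6, 1817/32)
obs 8: x=2 → posterior Inverse-Gamma(19/3, 1881/32)
obs 9: x=2 → posterior Inverse-Gamma(41/6, 1945/32)
obs 10: x=-5 → posterior Inverse-Gamma(22/3, 3241/32)
obs 11: x=4 → posterior Inverse-Gamma(47/6, 3241/32)

k = 6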